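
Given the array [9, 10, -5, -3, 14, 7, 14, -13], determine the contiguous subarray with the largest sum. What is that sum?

Using Kadane's algorithm on [9, 10, -5, -3, 14, 7, 14, -13]:

Scanning through the array:
Position 1 (value 10): max_ending_here = 19, max_so_far = 19
Position 2 (value -5): max_ending_here = 14, max_so_far = 19
Position 3 (value -3): max_ending_here = 11, max_so_far = 19
Position 4 (value 14): max_ending_here = 25, max_so_far = 25
Position 5 (value 7): max_ending_here = 32, max_so_far = 32
Position 6 (value 14): max_ending_here = 46, max_so_far = 46
Position 7 (value -13): max_ending_here = 33, max_so_far = 46

Maximum subarray: [9, 10, -5, -3, 14, 7, 14]
Maximum sum: 46

The maximum subarray is [9, 10, -5, -3, 14, 7, 14] with sum 46. This subarray runs from index 0 to index 6.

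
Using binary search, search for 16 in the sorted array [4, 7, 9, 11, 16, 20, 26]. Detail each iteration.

Binary search for 16 in [4, 7, 9, 11, 16, 20, 26]:

lo=0, hi=6, mid=3, arr[mid]=11 -> 11 < 16, search right half
lo=4, hi=6, mid=5, arr[mid]=20 -> 20 > 16, search left half
lo=4, hi=4, mid=4, arr[mid]=16 -> Found target at index 4!

Binary search finds 16 at index 4 after 3 comparisons. The search repeatedly halves the search space by comparing with the middle element.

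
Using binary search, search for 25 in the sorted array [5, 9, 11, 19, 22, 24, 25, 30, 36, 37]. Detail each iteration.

Binary search for 25 in [5, 9, 11, 19, 22, 24, 25, 30, 36, 37]:

lo=0, hi=9, mid=4, arr[mid]=22 -> 22 < 25, search right half
lo=5, hi=9, mid=7, arr[mid]=30 -> 30 > 25, search left half
lo=5, hi=6, mid=5, arr[mid]=24 -> 24 < 25, search right half
lo=6, hi=6, mid=6, arr[mid]=25 -> Found target at index 6!

Binary search finds 25 at index 6 after 4 comparisons. The search repeatedly halves the search space by comparing with the middle element.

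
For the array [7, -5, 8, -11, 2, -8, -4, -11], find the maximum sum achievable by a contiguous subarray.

Using Kadane's algorithm on [7, -5, 8, -11, 2, -8, -4, -11]:

Scanning through the array:
Position 1 (value -5): max_ending_here = 2, max_so_far = 7
Position 2 (value 8): max_ending_here = 10, max_so_far = 10
Position 3 (value -11): max_ending_here = -1, max_so_far = 10
Position 4 (value 2): max_ending_here = 2, max_so_far = 10
Position 5 (value -8): max_ending_here = -6, max_so_far = 10
Position 6 (value -4): max_ending_here = -4, max_so_far = 10
Position 7 (value -11): max_ending_here = -11, max_so_far = 10

Maximum subarray: [7, -5, 8]
Maximum sum: 10

The maximum subarray is [7, -5, 8] with sum 10. This subarray runs from index 0 to index 2.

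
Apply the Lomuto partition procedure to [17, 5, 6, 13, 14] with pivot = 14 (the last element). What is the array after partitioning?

Lomuto partition with pivot = 14:

Initial array: [17, 5, 6, 13, 14]

arr[0]=17 > 14: no swap
arr[1]=5 <= 14: swap with position 0, array becomes [5, 17, 6, 13, 14]
arr[2]=6 <= 14: swap with position 1, array becomes [5, 6, 17, 13, 14]
arr[3]=13 <= 14: swap with position 2, array becomes [5, 6, 13, 17, 14]

Place pivot at position 3: [5, 6, 13, 14, 17]
Pivot position: 3

After partitioning with pivot 14, the array becomes [5, 6, 13, 14, 17]. The pivot is placed at index 3. All elements to the left of the pivot are <= 14, and all elements to the right are > 14.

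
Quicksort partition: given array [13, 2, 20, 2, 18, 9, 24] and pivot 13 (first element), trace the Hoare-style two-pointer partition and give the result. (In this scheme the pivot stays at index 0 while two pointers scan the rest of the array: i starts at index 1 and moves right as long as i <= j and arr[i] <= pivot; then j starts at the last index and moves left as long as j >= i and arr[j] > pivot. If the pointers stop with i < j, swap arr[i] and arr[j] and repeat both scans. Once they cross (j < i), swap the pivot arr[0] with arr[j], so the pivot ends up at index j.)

Hoare-style two-pointer partition with pivot = 13:

Initial array: [13, 2, 20, 2, 18, 9, 24]

Pointers start at i = 1, j = 6.
i stops at index 2 (arr[2]=20 > 13), j stops at index 5 (arr[5]=9 <= 13): swap arr[2] and arr[5], array becomes [13, 2, 9, 2, 18, 20, 24]
i ends at 4, j ends at 3: the pointers have crossed (j < i), so scanning stops.

Swap pivot arr[0] with arr[3] to place pivot at position 3: [2, 2, 9, 13, 18, 20, 24]
Pivot position: 3

After partitioning with pivot 13, the array becomes [2, 2, 9, 13, 18, 20, 24]. The pivot is placed at index 3. All elements to the left of the pivot are <= 13, and all elements to the right are > 13.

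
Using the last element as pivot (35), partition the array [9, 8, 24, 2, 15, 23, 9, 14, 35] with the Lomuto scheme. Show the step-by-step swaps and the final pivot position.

Lomuto partition with pivot = 35:

Initial array: [9, 8, 24, 2, 15, 23, 9, 14, 35]

arr[0]=9 <= 35: swap with position 0, array becomes [9, 8, 24, 2, 15, 23, 9, 14, 35]
arr[1]=8 <= 35: swap with position 1, array becomes [9, 8, 24, 2, 15, 23, 9, 14, 35]
arr[2]=24 <= 35: swap with position 2, array becomes [9, 8, 24, 2, 15, 23, 9, 14, 35]
arr[3]=2 <= 35: swap with position 3, array becomes [9, 8, 24, 2, 15, 23, 9, 14, 35]
arr[4]=15 <= 35: swap with position 4, array becomes [9, 8, 24, 2, 15, 23, 9, 14, 35]
arr[5]=23 <= 35: swap with position 5, array becomes [9, 8, 24, 2, 15, 23, 9, 14, 35]
arr[6]=9 <= 35: swap with position 6, array becomes [9, 8, 24, 2, 15, 23, 9, 14, 35]
arr[7]=14 <= 35: swap with position 7, array becomes [9, 8, 24, 2, 15, 23, 9, 14, 35]

Place pivot at position 8: [9, 8, 24, 2, 15, 23, 9, 14, 35]
Pivot position: 8

After partitioning with pivot 35, the array becomes [9, 8, 24, 2, 15, 23, 9, 14, 35]. The pivot is placed at index 8. All elements to the left of the pivot are <= 35, and all elements to the right are > 35.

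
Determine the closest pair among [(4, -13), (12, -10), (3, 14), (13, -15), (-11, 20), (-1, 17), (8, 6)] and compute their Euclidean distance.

Computing all pairwise distances among 7 points:

d((4, -13), (12, -10)) = 8.544
d((4, -13), (3, 14)) = 27.0185
d((4, -13), (13, -15)) = 9.2195
d((4, -13), (-11, 20)) = 36.2491
d((4, -13), (-1, 17)) = 30.4138
d((4, -13), (8, 6)) = 19.4165
d((12, -10), (3, 14)) = 25.632
d((12, -10), (13, -15)) = 5.099
d((12, -10), (-11, 20)) = 37.8021
d((12, -10), (-1, 17)) = 29.9666
d((12, -10), (8, 6)) = 16.4924
d((3, 14), (13, -15)) = 30.6757
d((3, 14), (-11, 20)) = 15.2315
d((3, 14), (-1, 17)) = 5.0 <-- minimum
d((3, 14), (8, 6)) = 9.434
d((13, -15), (-11, 20)) = 42.4382
d((13, -15), (-1, 17)) = 34.9285
d((13, -15), (8, 6)) = 21.587
d((-11, 20), (-1, 17)) = 10.4403
d((-11, 20), (8, 6)) = 23.6008
d((-1, 17), (8, 6)) = 14.2127

Closest pair: (3, 14) and (-1, 17) with distance 5.0

The closest pair is (3, 14) and (-1, 17) with Euclidean distance 5.0. For 7 points, brute-force pairwise comparison is shown above. For large n, the divide-and-conquer algorithm (sort by x, recurse on halves, check the dividing strip) achieves O(n log n).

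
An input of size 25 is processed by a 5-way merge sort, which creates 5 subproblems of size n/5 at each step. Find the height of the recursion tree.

For divide and conquer with division factor 5:

Problem sizes at each level:
Level 0: 25
Level 1: 5
Level 2: 1

The root is level 0 and the size-1 base case is level 2 (the tree spans levels 0 through 2, i.e. 3 levels counting the root), so the depth is the number of divisions: log_5(25) = 2

The recursion tree depth is log_5(25) = 2. At each level, the problem size is divided by 5, so it takes 2 divisions to reduce to a base case of size 1. The algorithm makes 5 recursive calls at each level.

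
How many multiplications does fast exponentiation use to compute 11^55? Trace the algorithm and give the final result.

Computing 11^55 by squaring (build up from 11^1; each line after the first costs one multiplication):

11^1 = 11
11^2 = (11^1)^2 = 11^2 = 121
11^3 = 11 * 11^2 = 11 * 121 = 1331
11^6 = (11^3)^2 = 1331^2 = 1771561
11^12 = (11^6)^2 = 1771561^2 = 3138428376721
11^13 = 11 * 11^12 = 11 * 3138428376721 = 34522712143931
11^26 = (11^13)^2 = 34522712143931^2 = 1191817653772720942460132761
11^27 = 11 * 11^26 = 11 * 1191817653772720942460132761 = 13109994191499930367061460371
11^54 = (11^27)^2 = 13109994191499930367061460371^2 = 171871947701161912897410416779483616222663749691203457641
11^55 = 11 * 11^54 = 11 * 171871947701161912897410416779483616222663749691203457641 = 1890591424712781041871514584574319778449301246603238034051

Result: 1890591424712781041871514584574319778449301246603238034051
Multiplications needed: 9 (9 lines after 11^1)

11^55 = 1890591424712781041871514584574319778449301246603238034051. Using exponentiation by squaring, this requires 9 multiplications. The key idea: if the exponent is even, square the half-power; if odd, multiply by the base once.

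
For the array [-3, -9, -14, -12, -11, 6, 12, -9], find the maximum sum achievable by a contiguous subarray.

Using Kadane's algorithm on [-3, -9, -14, -12, -11, 6, 12, -9]:

Scanning through the array:
Position 1 (value -9): max_ending_here = -9, max_so_far = -3
Position 2 (value -14): max_ending_here = -14, max_so_far = -3
Position 3 (value -12): max_ending_here = -12, max_so_far = -3
Position 4 (value -11): max_ending_here = -11, max_so_far = -3
Position 5 (value 6): max_ending_here = 6, max_so_far = 6
Position 6 (value 12): max_ending_here = 18, max_so_far = 18
Position 7 (value -9): max_ending_here = 9, max_so_far = 18

Maximum subarray: [6, 12]
Maximum sum: 18

The maximum subarray is [6, 12] with sum 18. This subarray runs from index 5 to index 6.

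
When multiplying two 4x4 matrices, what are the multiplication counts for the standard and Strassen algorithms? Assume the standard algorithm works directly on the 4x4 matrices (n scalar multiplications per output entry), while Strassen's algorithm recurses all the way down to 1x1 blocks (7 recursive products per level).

Matrix multiplication for 4x4 matrices:

Standard algorithm: 4^3 = 64 multiplications
Strassen's algorithm: 7^(log2(4)) = 7^2 = 49 multiplications
Savings: 64 - 49 = 15 multiplications

Standard: 64 multiplications (4^3). Strassen: 49 multiplications (7^2). Strassen reduces 8 recursive multiplications to 7 at each level.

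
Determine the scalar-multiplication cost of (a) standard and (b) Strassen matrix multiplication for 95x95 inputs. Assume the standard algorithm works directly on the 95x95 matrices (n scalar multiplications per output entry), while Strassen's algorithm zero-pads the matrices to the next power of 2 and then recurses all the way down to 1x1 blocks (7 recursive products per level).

Matrix multiplication for 95x95 matrices:

Strassen's algorithm requires power-of-2 dimensions. Pad 95x95 to 128x128 (next power of 2).

Standard algorithm: 95^3 = 857375 multiplications
Strassen's algorithm: 7^(log2(128)) = 7^7 = 823543 multiplications
Savings: 857375 - 823543 = 33832 multiplications

Standard: 857375 multiplications (95^3). Strassen: 823543 multiplications (7^7, after padding to 128x128). Strassen reduces 8 recursive multiplications to 7 at each level.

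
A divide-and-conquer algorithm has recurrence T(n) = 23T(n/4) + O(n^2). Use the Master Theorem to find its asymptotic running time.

Master Theorem for T(n) = 23T(n/4) + O(n^2):

a = 23, b = 4, c = 2
log_b(a) = log_4(23) = 2.2618

Case 1: c = 2 < log_4(23) = 2.2618
T(n) = O(n^(log_4 23))

For T(n) = 23T(n/4) + O(n^2): log_4(23) = 2.2618. This is Case 1 of the Master Theorem (c < log_b(a), work dominated by leaves), giving O(n^(log_4 23)).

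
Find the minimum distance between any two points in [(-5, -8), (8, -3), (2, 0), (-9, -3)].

Computing all pairwise distances among 4 points:

d((-5, -8), (8, -3)) = 13.9284
d((-5, -8), (2, 0)) = 10.6301
d((-5, -8), (-9, -3)) = 6.4031 <-- minimum
d((8, -3), (2, 0)) = 6.7082
d((8, -3), (-9, -3)) = 17.0
d((2, 0), (-9, -3)) = 11.4018

Closest pair: (-5, -8) and (-9, -3) with distance 6.4031

The closest pair is (-5, -8) and (-9, -3) with Euclidean distance 6.4031. For 4 points, brute-force pairwise comparison is shown above. For large n, the divide-and-conquer algorithm (sort by x, recurse on halves, check the dividing strip) achieves O(n log n).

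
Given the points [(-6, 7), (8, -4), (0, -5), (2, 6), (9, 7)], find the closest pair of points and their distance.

Computing all pairwise distances among 5 points:

d((-6, 7), (8, -4)) = 17.8045
d((-6, 7), (0, -5)) = 13.4164
d((-6, 7), (2, 6)) = 8.0623
d((-6, 7), (9, 7)) = 15.0
d((8, -4), (0, -5)) = 8.0623
d((8, -4), (2, 6)) = 11.6619
d((8, -4), (9, 7)) = 11.0454
d((0, -5), (2, 6)) = 11.1803
d((0, -5), (9, 7)) = 15.0
d((2, 6), (9, 7)) = 7.0711 <-- minimum

Closest pair: (2, 6) and (9, 7) with distance 7.0711

The closest pair is (2, 6) and (9, 7) with Euclidean distance 7.0711. For 5 points, brute-force pairwise comparison is shown above. For large n, the divide-and-conquer algorithm (sort by x, recurse on halves, check the dividing strip) achieves O(n log n).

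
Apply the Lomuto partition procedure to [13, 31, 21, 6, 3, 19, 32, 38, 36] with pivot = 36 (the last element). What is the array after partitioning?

Lomuto partition with pivot = 36:

Initial array: [13, 31, 21, 6, 3, 19, 32, 38, 36]

arr[0]=13 <= 36: swap with position 0, array becomes [13, 31, 21, 6, 3, 19, 32, 38, 36]
arr[1]=31 <= 36: swap with position 1, array becomes [13, 31, 21, 6, 3, 19, 32, 38, 36]
arr[2]=21 <= 36: swap with position 2, array becomes [13, 31, 21, 6, 3, 19, 32, 38, 36]
arr[3]=6 <= 36: swap with position 3, array becomes [13, 31, 21, 6, 3, 19, 32, 38, 36]
arr[4]=3 <= 36: swap with position 4, array becomes [13, 31, 21, 6, 3, 19, 32, 38, 36]
arr[5]=19 <= 36: swap with position 5, array becomes [13, 31, 21, 6, 3, 19, 32, 38, 36]
arr[6]=32 <= 36: swap with position 6, array becomes [13, 31, 21, 6, 3, 19, 32, 38, 36]
arr[7]=38 > 36: no swap

Place pivot at position 7: [13, 31, 21, 6, 3, 19, 32, 36, 38]
Pivot position: 7

After partitioning with pivot 36, the array becomes [13, 31, 21, 6, 3, 19, 32, 36, 38]. The pivot is placed at index 7. All elements to the left of the pivot are <= 36, and all elements to the right are > 36.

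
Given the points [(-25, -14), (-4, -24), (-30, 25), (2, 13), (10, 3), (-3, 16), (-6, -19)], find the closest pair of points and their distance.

Computing all pairwise distances among 7 points:

d((-25, -14), (-4, -24)) = 23.2594
d((-25, -14), (-30, 25)) = 39.3192
d((-25, -14), (2, 13)) = 38.1838
d((-25, -14), (10, 3)) = 38.9102
d((-25, -14), (-3, 16)) = 37.2022
d((-25, -14), (-6, -19)) = 19.6469
d((-4, -24), (-30, 25)) = 55.4707
d((-4, -24), (2, 13)) = 37.4833
d((-4, -24), (10, 3)) = 30.4138
d((-4, -24), (-3, 16)) = 40.0125
d((-4, -24), (-6, -19)) = 5.3852 <-- minimum
d((-30, 25), (2, 13)) = 34.176
d((-30, 25), (10, 3)) = 45.6508
d((-30, 25), (-3, 16)) = 28.4605
d((-30, 25), (-6, -19)) = 50.1199
d((2, 13), (10, 3)) = 12.8062
d((2, 13), (-3, 16)) = 5.831
d((2, 13), (-6, -19)) = 32.9848
d((10, 3), (-3, 16)) = 18.3848
d((10, 3), (-6, -19)) = 27.2029
d((-3, 16), (-6, -19)) = 35.1283

Closest pair: (-4, -24) and (-6, -19) with distance 5.3852

The closest pair is (-4, -24) and (-6, -19) with Euclidean distance 5.3852. For 7 points, brute-force pairwise comparison is shown above. For large n, the divide-and-conquer algorithm (sort by x, recurse on halves, check the dividing strip) achieves O(n log n).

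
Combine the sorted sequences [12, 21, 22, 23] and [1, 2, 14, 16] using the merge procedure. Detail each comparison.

Merging process:

Compare 12 vs 1: take 1 from right. Merged: [1]
Compare 12 vs 2: take 2 from right. Merged: [1, 2]
Compare 12 vs 14: take 12 from left. Merged: [1, 2, 12]
Compare 21 vs 14: take 14 from right. Merged: [1, 2, 12, 14]
Compare 21 vs 16: take 16 from right. Merged: [1, 2, 12, 14, 16]
Append remaining from left: [21, 22, 23]. Merged: [1, 2, 12, 14, 16, 21, 22, 23]

Final merged array: [1, 2, 12, 14, 16, 21, 22, 23]
Total comparisons: 5

The merged array is [1, 2, 12, 14, 16, 21, 22, 23], requiring 5 comparisons. The merge step runs in O(n) time where n is the total number of elements.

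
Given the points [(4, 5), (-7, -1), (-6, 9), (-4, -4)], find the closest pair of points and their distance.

Computing all pairwise distances among 4 points:

d((4, 5), (-7, -1)) = 12.53
d((4, 5), (-6, 9)) = 10.7703
d((4, 5), (-4, -4)) = 12.0416
d((-7, -1), (-6, 9)) = 10.0499
d((-7, -1), (-4, -4)) = 4.2426 <-- minimum
d((-6, 9), (-4, -4)) = 13.1529

Closest pair: (-7, -1) and (-4, -4) with distance 4.2426

The closest pair is (-7, -1) and (-4, -4) with Euclidean distance 4.2426. For 4 points, brute-force pairwise comparison is shown above. For large n, the divide-and-conquer algorithm (sort by x, recurse on halves, check the dividing strip) achieves O(n log n).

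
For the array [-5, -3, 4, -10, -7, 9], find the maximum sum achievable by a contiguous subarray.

Using Kadane's algorithm on [-5, -3, 4, -10, -7, 9]:

Scanning through the array:
Position 1 (value -3): max_ending_here = -3, max_so_far = -3
Position 2 (value 4): max_ending_here = 4, max_so_far = 4
Position 3 (value -10): max_ending_here = -6, max_so_far = 4
Position 4 (value -7): max_ending_here = -7, max_so_far = 4
Position 5 (value 9): max_ending_here = 9, max_so_far = 9

Maximum subarray: [9]
Maximum sum: 9

The maximum subarray is [9] with sum 9. This subarray runs from index 5 to index 5.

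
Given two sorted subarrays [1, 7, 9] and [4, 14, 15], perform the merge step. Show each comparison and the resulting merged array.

Merging process:

Compare 1 vs 4: take 1 from left. Merged: [1]
Compare 7 vs 4: take 4 from right. Merged: [1, 4]
Compare 7 vs 14: take 7 from left. Merged: [1, 4, 7]
Compare 9 vs 14: take 9 from left. Merged: [1, 4, 7, 9]
Append remaining from right: [14, 15]. Merged: [1, 4, 7, 9, 14, 15]

Final merged array: [1, 4, 7, 9, 14, 15]
Total comparisons: 4

The merged array is [1, 4, 7, 9, 14, 15], requiring 4 comparisons. The merge step runs in O(n) time where n is the total number of elements.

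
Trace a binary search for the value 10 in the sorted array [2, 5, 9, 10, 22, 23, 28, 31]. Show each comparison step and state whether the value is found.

Binary search for 10 in [2, 5, 9, 10, 22, 23, 28, 31]:

lo=0, hi=7, mid=3, arr[mid]=10 -> Found target at index 3!

Binary search finds 10 at index 3 after 1 comparisons. The search repeatedly halves the search space by comparing with the middle element.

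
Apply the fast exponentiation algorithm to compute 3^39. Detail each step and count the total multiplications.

Computing 3^39 by squaring (build up from 3^1; each line after the first costs one multiplication):

3^1 = 3
3^2 = (3^1)^2 = 3^2 = 9
3^4 = (3^2)^2 = 9^2 = 81
3^8 = (3^4)^2 = 81^2 = 6561
3^9 = 3 * 3^8 = 3 * 6561 = 19683
3^18 = (3^9)^2 = 19683^2 = 387420489
3^19 = 3 * 3^18 = 3 * 387420489 = 1162261467
3^38 = (3^19)^2 = 1162261467^2 = 1350851717672992089
3^39 = 3 * 3^38 = 3 * 1350851717672992089 = 4052555153018976267

Result: 4052555153018976267
Multiplications needed: 8 (8 lines after 3^1)

3^39 = 4052555153018976267. Using exponentiation by squaring, this requires 8 multiplications. The key idea: if the exponent is even, square the half-power; if odd, multiply by the base once.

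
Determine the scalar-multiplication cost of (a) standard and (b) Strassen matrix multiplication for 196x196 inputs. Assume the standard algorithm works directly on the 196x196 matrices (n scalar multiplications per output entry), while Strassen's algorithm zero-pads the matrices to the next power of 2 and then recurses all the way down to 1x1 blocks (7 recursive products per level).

Matrix multiplication for 196x196 matrices:

Strassen's algorithm requires power-of-2 dimensions. Pad 196x196 to 256x256 (next power of 2).

Standard algorithm: 196^3 = 7529536 multiplications
Strassen's algorithm: 7^(log2(256)) = 7^8 = 5764801 multiplications
Savings: 7529536 - 5764801 = 1764735 multiplications

Standard: 7529536 multiplications (196^3). Strassen: 5764801 multiplications (7^8, after padding to 256x256). Strassen reduces 8 recursive multiplications to 7 at each level.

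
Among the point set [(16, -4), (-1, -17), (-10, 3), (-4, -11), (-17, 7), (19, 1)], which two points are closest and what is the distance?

Computing all pairwise distances among 6 points:

d((16, -4), (-1, -17)) = 21.4009
d((16, -4), (-10, 3)) = 26.9258
d((16, -4), (-4, -11)) = 21.1896
d((16, -4), (-17, 7)) = 34.7851
d((16, -4), (19, 1)) = 5.831 <-- minimum
d((-1, -17), (-10, 3)) = 21.9317
d((-1, -17), (-4, -11)) = 6.7082
d((-1, -17), (-17, 7)) = 28.8444
d((-1, -17), (19, 1)) = 26.9072
d((-10, 3), (-4, -11)) = 15.2315
d((-10, 3), (-17, 7)) = 8.0623
d((-10, 3), (19, 1)) = 29.0689
d((-4, -11), (-17, 7)) = 22.2036
d((-4, -11), (19, 1)) = 25.9422
d((-17, 7), (19, 1)) = 36.4966

Closest pair: (16, -4) and (19, 1) with distance 5.831

The closest pair is (16, -4) and (19, 1) with Euclidean distance 5.831. For 6 points, brute-force pairwise comparison is shown above. For large n, the divide-and-conquer algorithm (sort by x, recurse on halves, check the dividing strip) achieves O(n log n).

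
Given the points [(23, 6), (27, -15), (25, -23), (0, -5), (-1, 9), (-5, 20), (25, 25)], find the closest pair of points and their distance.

Computing all pairwise distances among 7 points:

d((23, 6), (27, -15)) = 21.3776
d((23, 6), (25, -23)) = 29.0689
d((23, 6), (0, -5)) = 25.4951
d((23, 6), (-1, 9)) = 24.1868
d((23, 6), (-5, 20)) = 31.305
d((23, 6), (25, 25)) = 19.105
d((27, -15), (25, -23)) = 8.2462 <-- minimum
d((27, -15), (0, -5)) = 28.7924
d((27, -15), (-1, 9)) = 36.8782
d((27, -15), (-5, 20)) = 47.4236
d((27, -15), (25, 25)) = 40.05
d((25, -23), (0, -5)) = 30.8058
d((25, -23), (-1, 9)) = 41.2311
d((25, -23), (-5, 20)) = 52.4309
d((25, -23), (25, 25)) = 48.0
d((0, -5), (-1, 9)) = 14.0357
d((0, -5), (-5, 20)) = 25.4951
d((0, -5), (25, 25)) = 39.0512
d((-1, 9), (-5, 20)) = 11.7047
d((-1, 9), (25, 25)) = 30.5287
d((-5, 20), (25, 25)) = 30.4138

Closest pair: (27, -15) and (25, -23) with distance 8.2462

The closest pair is (27, -15) and (25, -23) with Euclidean distance 8.2462. For 7 points, brute-force pairwise comparison is shown above. For large n, the divide-and-conquer algorithm (sort by x, recurse on halves, check the dividing strip) achieves O(n log n).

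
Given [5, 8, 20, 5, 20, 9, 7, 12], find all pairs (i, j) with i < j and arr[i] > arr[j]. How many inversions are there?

Finding inversions in [5, 8, 20, 5, 20, 9, 7, 12]:

(1, 3): arr[1]=8 > arr[3]=5
(1, 6): arr[1]=8 > arr[6]=7
(2, 3): arr[2]=20 > arr[3]=5
(2, 5): arr[2]=20 > arr[5]=9
(2, 6): arr[2]=20 > arr[6]=7
(2, 7): arr[2]=20 > arr[7]=12
(4, 5): arr[4]=20 > arr[5]=9
(4, 6): arr[4]=20 > arr[6]=7
(4, 7): arr[4]=20 > arr[7]=12
(5, 6): arr[5]=9 > arr[6]=7

Total inversions: 10

The array has 10 inversion(s): (1,3), (1,6), (2,3), (2,5), (2,6), (2,7), (4,5), (4,6), (4,7), (5,6). Each pair (i,j) satisfies i < j and arr[i] > arr[j].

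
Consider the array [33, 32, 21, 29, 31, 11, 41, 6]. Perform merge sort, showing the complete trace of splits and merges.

Merge sort trace:

Split: [33, 32, 21, 29, 31, 11, 41, 6] -> [33, 32, 21, 29] and [31, 11, 41, 6]
  Split: [33, 32, 21, 29] -> [33, 32] and [21, 29]
    Split: [33, 32] -> [33] and [32]
    Merge: [33] + [32] -> [32, 33]
    Split: [21, 29] -> [21] and [29]
    Merge: [21] + [29] -> [21, 29]
  Merge: [32, 33] + [21, 29] -> [21, 29, 32, 33]
  Split: [31, 11, 41, 6] -> [31, 11] and [41, 6]
    Split: [31, 11] -> [31] and [11]
    Merge: [31] + [11] -> [11, 31]
    Split: [41, 6] -> [41] and [6]
    Merge: [41] + [6] -> [6, 41]
  Merge: [11, 31] + [6, 41] -> [6, 11, 31, 41]
Merge: [21, 29, 32, 33] + [6, 11, 31, 41] -> [6, 11, 21, 29, 31, 32, 33, 41]

Final sorted array: [6, 11, 21, 29, 31, 32, 33, 41]

The merge sort proceeds by recursively splitting the array and merging sorted halves.
After all merges, the sorted array is [6, 11, 21, 29, 31, 32, 33, 41].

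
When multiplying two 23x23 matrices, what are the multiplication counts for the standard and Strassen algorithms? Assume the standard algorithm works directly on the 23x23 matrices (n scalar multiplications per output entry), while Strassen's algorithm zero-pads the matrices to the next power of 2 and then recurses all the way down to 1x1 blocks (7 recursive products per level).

Matrix multiplication for 23x23 matrices:

Strassen's algorithm requires power-of-2 dimensions. Pad 23x23 to 32x32 (next power of 2).

Standard algorithm: 23^3 = 12167 multiplications
Strassen's algorithm: 7^(log2(32)) = 7^5 = 16807 multiplications
Difference: 12167 - 16807 = -4640 (Strassen uses MORE here due to padding overhead — for small or just-over-power-of-2 n, padding can outweigh the per-level savings)

Standard: 12167 multiplications (23^3). Strassen: 16807 multiplications (7^5, after padding to 32x32). Strassen reduces 8 recursive multiplications to 7 at each level.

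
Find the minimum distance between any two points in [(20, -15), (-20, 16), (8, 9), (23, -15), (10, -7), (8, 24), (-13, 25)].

Computing all pairwise distances among 7 points:

d((20, -15), (-20, 16)) = 50.6063
d((20, -15), (8, 9)) = 26.8328
d((20, -15), (23, -15)) = 3.0 <-- minimum
d((20, -15), (10, -7)) = 12.8062
d((20, -15), (8, 24)) = 40.8044
d((20, -15), (-13, 25)) = 51.8556
d((-20, 16), (8, 9)) = 28.8617
d((-20, 16), (23, -15)) = 53.0094
d((-20, 16), (10, -7)) = 37.8021
d((-20, 16), (8, 24)) = 29.1204
d((-20, 16), (-13, 25)) = 11.4018
d((8, 9), (23, -15)) = 28.3019
d((8, 9), (10, -7)) = 16.1245
d((8, 9), (8, 24)) = 15.0
d((8, 9), (-13, 25)) = 26.4008
d((23, -15), (10, -7)) = 15.2643
d((23, -15), (8, 24)) = 41.7852
d((23, -15), (-13, 25)) = 53.8145
d((10, -7), (8, 24)) = 31.0644
d((10, -7), (-13, 25)) = 39.4081
d((8, 24), (-13, 25)) = 21.0238

Closest pair: (20, -15) and (23, -15) with distance 3.0

The closest pair is (20, -15) and (23, -15) with Euclidean distance 3.0. For 7 points, brute-force pairwise comparison is shown above. For large n, the divide-and-conquer algorithm (sort by x, recurse on halves, check the dividing strip) achieves O(n log n).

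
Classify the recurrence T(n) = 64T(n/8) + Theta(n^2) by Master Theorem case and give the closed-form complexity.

Master Theorem for T(n) = 64T(n/8) + O(n^2):

a = 64, b = 8, c = 2
log_b(a) = log_8(64) = 2.0000

Case 2: c = 2 = log_8(64) = 2.0000
T(n) = O(n^2 log n) = O(n^2 log n)

For T(n) = 64T(n/8) + O(n^2): log_8(64) = 2.0000. This is Case 2 of the Master Theorem (c = log_b(a), equal work at all levels), giving O(n^2 log n).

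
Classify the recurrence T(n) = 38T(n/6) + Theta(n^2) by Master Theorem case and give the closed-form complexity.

Master Theorem for T(n) = 38T(n/6) + O(n^2):

a = 38, b = 6, c = 2
log_b(a) = log_6(38) = 2.0302

Case 1: c = 2 < log_6(38) = 2.0302
T(n) = O(n^(log_6 38))

For T(n) = 38T(n/6) + O(n^2): log_6(38) = 2.0302. This is Case 1 of the Master Theorem (c < log_b(a), work dominated by leaves), giving O(n^(log_6 38)).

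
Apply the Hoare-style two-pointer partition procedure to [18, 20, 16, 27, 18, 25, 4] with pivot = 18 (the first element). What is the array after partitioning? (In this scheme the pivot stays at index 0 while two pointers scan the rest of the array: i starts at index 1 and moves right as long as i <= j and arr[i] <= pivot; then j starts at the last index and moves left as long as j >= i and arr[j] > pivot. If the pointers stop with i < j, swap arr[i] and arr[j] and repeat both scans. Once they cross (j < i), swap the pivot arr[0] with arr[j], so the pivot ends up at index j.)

Hoare-style two-pointer partition with pivot = 18:

Initial array: [18, 20, 16, 27, 18, 25, 4]

Pointers start at i = 1, j = 6.
i stops at index 1 (arr[1]=20 > 18), j stops at index 6 (arr[6]=4 <= 18): swap arr[1] and arr[6], array becomes [18, 4, 16, 27, 18, 25, 20]
i stops at index 3 (arr[3]=27 > 18), j stops at index 4 (arr[4]=18 <= 18): swap arr[3] and arr[4], array becomes [18, 4, 16, 18, 27, 25, 20]
i ends at 4, j ends at 3: the pointers have crossed (j < i), so scanning stops.

Swap pivot arr[0] with arr[3] to place pivot at position 3: [18, 4, 16, 18, 27, 25, 20]
Pivot position: 3

After partitioning with pivot 18, the array becomes [18, 4, 16, 18, 27, 25, 20]. The pivot is placed at index 3. All elements to the left of the pivot are <= 18, and all elements to the right are > 18.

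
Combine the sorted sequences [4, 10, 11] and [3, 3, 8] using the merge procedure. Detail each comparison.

Merging process:

Compare 4 vs 3: take 3 from right. Merged: [3]
Compare 4 vs 3: take 3 from right. Merged: [3, 3]
Compare 4 vs 8: take 4 from left. Merged: [3, 3, 4]
Compare 10 vs 8: take 8 from right. Merged: [3, 3, 4, 8]
Append remaining from left: [10, 11]. Merged: [3, 3, 4, 8, 10, 11]

Final merged array: [3, 3, 4, 8, 10, 11]
Total comparisons: 4

The merged array is [3, 3, 4, 8, 10, 11], requiring 4 comparisons. The merge step runs in O(n) time where n is the total number of elements.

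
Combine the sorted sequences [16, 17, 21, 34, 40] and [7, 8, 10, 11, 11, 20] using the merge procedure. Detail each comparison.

Merging process:

Compare 16 vs 7: take 7 from right. Merged: [7]
Compare 16 vs 8: take 8 from right. Merged: [7, 8]
Compare 16 vs 10: take 10 from right. Merged: [7, 8, 10]
Compare 16 vs 11: take 11 from right. Merged: [7, 8, 10, 11]
Compare 16 vs 11: take 11 from right. Merged: [7, 8, 10, 11, 11]
Compare 16 vs 20: take 16 from left. Merged: [7, 8, 10, 11, 11, 16]
Compare 17 vs 20: take 17 from left. Merged: [7, 8, 10, 11, 11, 16, 17]
Compare 21 vs 20: take 20 from right. Merged: [7, 8, 10, 11, 11, 16, 17, 20]
Append remaining from left: [21, 34, 40]. Merged: [7, 8, 10, 11, 11, 16, 17, 20, 21, 34, 40]

Final merged array: [7, 8, 10, 11, 11, 16, 17, 20, 21, 34, 40]
Total comparisons: 8

The merged array is [7, 8, 10, 11, 11, 16, 17, 20, 21, 34, 40], requiring 8 comparisons. The merge step runs in O(n) time where n is the total number of elements.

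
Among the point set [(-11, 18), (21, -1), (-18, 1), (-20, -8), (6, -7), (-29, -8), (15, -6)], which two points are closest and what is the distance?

Computing all pairwise distances among 7 points:

d((-11, 18), (21, -1)) = 37.2156
d((-11, 18), (-18, 1)) = 18.3848
d((-11, 18), (-20, -8)) = 27.5136
d((-11, 18), (6, -7)) = 30.2324
d((-11, 18), (-29, -8)) = 31.6228
d((-11, 18), (15, -6)) = 35.3836
d((21, -1), (-18, 1)) = 39.0512
d((21, -1), (-20, -8)) = 41.5933
d((21, -1), (6, -7)) = 16.1555
d((21, -1), (-29, -8)) = 50.4876
d((21, -1), (15, -6)) = 7.8102 <-- minimum
d((-18, 1), (-20, -8)) = 9.2195
d((-18, 1), (6, -7)) = 25.2982
d((-18, 1), (-29, -8)) = 14.2127
d((-18, 1), (15, -6)) = 33.7343
d((-20, -8), (6, -7)) = 26.0192
d((-20, -8), (-29, -8)) = 9.0
d((-20, -8), (15, -6)) = 35.0571
d((6, -7), (-29, -8)) = 35.0143
d((6, -7), (15, -6)) = 9.0554
d((-29, -8), (15, -6)) = 44.0454

Closest pair: (21, -1) and (15, -6) with distance 7.8102

The closest pair is (21, -1) and (15, -6) with Euclidean distance 7.8102. For 7 points, brute-force pairwise comparison is shown above. For large n, the divide-and-conquer algorithm (sort by x, recurse on halves, check the dividing strip) achieves O(n log n).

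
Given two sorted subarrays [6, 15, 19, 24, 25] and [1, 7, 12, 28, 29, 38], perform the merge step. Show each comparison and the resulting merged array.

Merging process:

Compare 6 vs 1: take 1 from right. Merged: [1]
Compare 6 vs 7: take 6 from left. Merged: [1, 6]
Compare 15 vs 7: take 7 from right. Merged: [1, 6, 7]
Compare 15 vs 12: take 12 from right. Merged: [1, 6, 7, 12]
Compare 15 vs 28: take 15 from left. Merged: [1, 6, 7, 12, 15]
Compare 19 vs 28: take 19 from left. Merged: [1, 6, 7, 12, 15, 19]
Compare 24 vs 28: take 24 from left. Merged: [1, 6, 7, 12, 15, 19, 24]
Compare 25 vs 28: take 25 from left. Merged: [1, 6, 7, 12, 15, 19, 24, 25]
Append remaining from right: [28, 29, 38]. Merged: [1, 6, 7, 12, 15, 19, 24, 25, 28, 29, 38]

Final merged array: [1, 6, 7, 12, 15, 19, 24, 25, 28, 29, 38]
Total comparisons: 8

The merged array is [1, 6, 7, 12, 15, 19, 24, 25, 28, 29, 38], requiring 8 comparisons. The merge step runs in O(n) time where n is the total number of elements.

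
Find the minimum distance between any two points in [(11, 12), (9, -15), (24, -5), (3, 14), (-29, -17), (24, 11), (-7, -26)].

Computing all pairwise distances among 7 points:

d((11, 12), (9, -15)) = 27.074
d((11, 12), (24, -5)) = 21.4009
d((11, 12), (3, 14)) = 8.2462 <-- minimum
d((11, 12), (-29, -17)) = 49.4065
d((11, 12), (24, 11)) = 13.0384
d((11, 12), (-7, -26)) = 42.0476
d((9, -15), (24, -5)) = 18.0278
d((9, -15), (3, 14)) = 29.6142
d((9, -15), (-29, -17)) = 38.0526
d((9, -15), (24, 11)) = 30.0167
d((9, -15), (-7, -26)) = 19.4165
d((24, -5), (3, 14)) = 28.3196
d((24, -5), (-29, -17)) = 54.3415
d((24, -5), (24, 11)) = 16.0
d((24, -5), (-7, -26)) = 37.4433
d((3, 14), (-29, -17)) = 44.5533
d((3, 14), (24, 11)) = 21.2132
d((3, 14), (-7, -26)) = 41.2311
d((-29, -17), (24, 11)) = 59.9416
d((-29, -17), (-7, -26)) = 23.7697
d((24, 11), (-7, -26)) = 48.2701

Closest pair: (11, 12) and (3, 14) with distance 8.2462

The closest pair is (11, 12) and (3, 14) with Euclidean distance 8.2462. For 7 points, brute-force pairwise comparison is shown above. For large n, the divide-and-conquer algorithm (sort by x, recurse on halves, check the dividing strip) achieves O(n log n).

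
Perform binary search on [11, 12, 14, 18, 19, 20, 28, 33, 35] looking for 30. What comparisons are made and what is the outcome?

Binary search for 30 in [11, 12, 14, 18, 19, 20, 28, 33, 35]:

lo=0, hi=8, mid=4, arr[mid]=19 -> 19 < 30, search right half
lo=5, hi=8, mid=6, arr[mid]=28 -> 28 < 30, search right half
lo=7, hi=8, mid=7, arr[mid]=33 -> 33 > 30, search left half
lo=7 > hi=6, target 30 not found

Binary search determines that 30 is not in the array after 3 comparisons. The search space was exhausted without finding the target.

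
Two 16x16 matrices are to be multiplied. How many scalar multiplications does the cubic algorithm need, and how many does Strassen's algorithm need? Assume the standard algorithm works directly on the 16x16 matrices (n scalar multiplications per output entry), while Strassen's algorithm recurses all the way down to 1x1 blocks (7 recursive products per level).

Matrix multiplication for 16x16 matrices:

Standard algorithm: 16^3 = 4096 multiplications
Strassen's algorithm: 7^(log2(16)) = 7^4 = 2401 multiplications
Savings: 4096 - 2401 = 1695 multiplications

Standard: 4096 multiplications (16^3). Strassen: 2401 multiplications (7^4). Strassen reduces 8 recursive multiplications to 7 at each level.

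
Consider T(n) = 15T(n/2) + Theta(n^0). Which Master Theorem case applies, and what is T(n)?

Master Theorem for T(n) = 15T(n/2) + O(n^0):

a = 15, b = 2, c = 0
log_b(a) = log_2(15) = 3.9069

Case 1: c = 0 < log_2(15) = 3.9069
T(n) = O(n^(log_2 15))

For T(n) = 15T(n/2) + O(n^0): log_2(15) = 3.9069. This is Case 1 of the Master Theorem (c < log_b(a), work dominated by leaves), giving O(n^(log_2 15)).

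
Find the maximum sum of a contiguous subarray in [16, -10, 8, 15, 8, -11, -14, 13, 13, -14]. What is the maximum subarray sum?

Using Kadane's algorithm on [16, -10, 8, 15, 8, -11, -14, 13, 13, -14]:

Scanning through the array:
Position 1 (value -10): max_ending_here = 6, max_so_far = 16
Position 2 (value 8): max_ending_here = 14, max_so_far = 16
Position 3 (value 15): max_ending_here = 29, max_so_far = 29
Position 4 (value 8): max_ending_here = 37, max_so_far = 37
Position 5 (value -11): max_ending_here = 26, max_so_far = 37
Position 6 (value -14): max_ending_here = 12, max_so_far = 37
Position 7 (value 13): max_ending_here = 25, max_so_far = 37
Position 8 (value 13): max_ending_here = 38, max_so_far = 38
Position 9 (value -14): max_ending_here = 24, max_so_far = 38

Maximum subarray: [16, -10, 8, 15, 8, -11, -14, 13, 13]
Maximum sum: 38

The maximum subarray is [16, -10, 8, 15, 8, -11, -14, 13, 13] with sum 38. This subarray runs from index 0 to index 8.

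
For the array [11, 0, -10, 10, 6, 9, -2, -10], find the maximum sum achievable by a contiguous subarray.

Using Kadane's algorithm on [11, 0, -10, 10, 6, 9, -2, -10]:

Scanning through the array:
Position 1 (value 0): max_ending_here = 11, max_so_far = 11
Position 2 (value -10): max_ending_here = 1, max_so_far = 11
Position 3 (value 10): max_ending_here = 11, max_so_far = 11
Position 4 (value 6): max_ending_here = 17, max_so_far = 17
Position 5 (value 9): max_ending_here = 26, max_so_far = 26
Position 6 (value -2): max_ending_here = 24, max_so_far = 26
Position 7 (value -10): max_ending_here = 14, max_so_far = 26

Maximum subarray: [11, 0, -10, 10, 6, 9]
Maximum sum: 26

The maximum subarray is [11, 0, -10, 10, 6, 9] with sum 26. This subarray runs from index 0 to index 5.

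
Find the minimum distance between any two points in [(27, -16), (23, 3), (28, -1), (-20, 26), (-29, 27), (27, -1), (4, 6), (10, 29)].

Computing all pairwise distances among 8 points:

d((27, -16), (23, 3)) = 19.4165
d((27, -16), (28, -1)) = 15.0333
d((27, -16), (-20, 26)) = 63.0317
d((27, -16), (-29, 27)) = 70.6045
d((27, -16), (27, -1)) = 15.0
d((27, -16), (4, 6)) = 31.8277
d((27, -16), (10, 29)) = 48.1041
d((23, 3), (28, -1)) = 6.4031
d((23, 3), (-20, 26)) = 48.7647
d((23, 3), (-29, 27)) = 57.2713
d((23, 3), (27, -1)) = 5.6569
d((23, 3), (4, 6)) = 19.2354
d((23, 3), (10, 29)) = 29.0689
d((28, -1), (-20, 26)) = 55.0727
d((28, -1), (-29, 27)) = 63.5059
d((28, -1), (27, -1)) = 1.0 <-- minimum
d((28, -1), (4, 6)) = 25.0
d((28, -1), (10, 29)) = 34.9857
d((-20, 26), (-29, 27)) = 9.0554
d((-20, 26), (27, -1)) = 54.2033
d((-20, 26), (4, 6)) = 31.241
d((-20, 26), (10, 29)) = 30.1496
d((-29, 27), (27, -1)) = 62.6099
d((-29, 27), (4, 6)) = 39.1152
d((-29, 27), (10, 29)) = 39.0512
d((27, -1), (4, 6)) = 24.0416
d((27, -1), (10, 29)) = 34.4819
d((4, 6), (10, 29)) = 23.7697

Closest pair: (28, -1) and (27, -1) with distance 1.0

The closest pair is (28, -1) and (27, -1) with Euclidean distance 1.0. For 8 points, brute-force pairwise comparison is shown above. For large n, the divide-and-conquer algorithm (sort by x, recurse on halves, check the dividing strip) achieves O(n log n).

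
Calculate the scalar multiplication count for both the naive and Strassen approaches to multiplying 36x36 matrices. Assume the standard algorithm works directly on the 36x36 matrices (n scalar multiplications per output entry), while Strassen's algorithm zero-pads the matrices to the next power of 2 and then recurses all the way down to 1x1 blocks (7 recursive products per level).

Matrix multiplication for 36x36 matrices:

Strassen's algorithm requires power-of-2 dimensions. Pad 36x36 to 64x64 (next power of 2).

Standard algorithm: 36^3 = 46656 multiplications
Strassen's algorithm: 7^(log2(64)) = 7^6 = 117649 multiplications
Difference: 46656 - 117649 = -70993 (Strassen uses MORE here due to padding overhead — for small or just-over-power-of-2 n, padding can outweigh the per-level savings)

Standard: 46656 multiplications (36^3). Strassen: 117649 multiplications (7^6, after padding to 64x64). Strassen reduces 8 recursive multiplications to 7 at each level.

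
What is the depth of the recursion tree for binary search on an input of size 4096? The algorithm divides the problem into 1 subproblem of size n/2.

For divide and conquer with division factor 2:

Problem sizes at each level:
Level 0: 4096
Level 1: 2048
Level 2: 1024
Level 3: 512
Level 4: 256
Level 5: 128
Level 6: 64
Level 7: 32
Level 8: 16
Level 9: 8
Level 10: 4
Level 11: 2
Level 12: 1

The root is level 0 and the size-1 base case is level 12 (the tree spans levels 0 through 12, i.e. 13 levels counting the root), so the depth is the number of divisions: log_2(4096) = 12

The recursion tree depth is log_2(4096) = 12. At each level, the problem size is divided by 2, so it takes 12 divisions to reduce to a base case of size 1. The algorithm makes 1 recursive call at each level.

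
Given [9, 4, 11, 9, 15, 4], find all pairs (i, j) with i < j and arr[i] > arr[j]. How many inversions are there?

Finding inversions in [9, 4, 11, 9, 15, 4]:

(0, 1): arr[0]=9 > arr[1]=4
(0, 5): arr[0]=9 > arr[5]=4
(2, 3): arr[2]=11 > arr[3]=9
(2, 5): arr[2]=11 > arr[5]=4
(3, 5): arr[3]=9 > arr[5]=4
(4, 5): arr[4]=15 > arr[5]=4

Total inversions: 6

The array has 6 inversion(s): (0,1), (0,5), (2,3), (2,5), (3,5), (4,5). Each pair (i,j) satisfies i < j and arr[i] > arr[j].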